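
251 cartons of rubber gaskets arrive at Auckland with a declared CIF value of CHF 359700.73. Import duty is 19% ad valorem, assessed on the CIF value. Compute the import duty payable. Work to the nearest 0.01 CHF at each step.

Import duty: CHF 68343.14

Import duty = 359700.73 × 19% = 68343.14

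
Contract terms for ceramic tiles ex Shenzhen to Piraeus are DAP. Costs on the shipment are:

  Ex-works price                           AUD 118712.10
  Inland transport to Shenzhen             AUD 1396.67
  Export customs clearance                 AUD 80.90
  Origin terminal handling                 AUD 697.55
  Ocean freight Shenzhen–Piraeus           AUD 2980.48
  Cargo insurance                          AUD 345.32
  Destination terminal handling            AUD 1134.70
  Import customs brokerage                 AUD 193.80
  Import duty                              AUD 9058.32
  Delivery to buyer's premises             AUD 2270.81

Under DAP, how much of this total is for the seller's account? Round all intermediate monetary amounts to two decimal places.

DAP: the seller bears all costs to the named destination except import duty and clearance.
Seller's account: goods 118712.10 + inland to port 1396.67 + export clearance 80.90 + origin terminal 697.55 + freight 2980.48 + insurance 345.32 + destination terminal 1134.70 + delivery 2270.81 = 127618.53
Buyer's account: brokerage 193.80 + duty 9058.32 = 9252.12

Seller's account: AUD 127618.53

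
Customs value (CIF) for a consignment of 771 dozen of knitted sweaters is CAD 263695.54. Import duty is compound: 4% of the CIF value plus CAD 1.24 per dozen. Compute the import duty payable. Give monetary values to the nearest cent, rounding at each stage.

Ad valorem component: 263695.54 × 4% = 10547.82
Specific component: 771 × 1.24 = 956.04
Import duty = 10547.82 + 956.04 = 11503.86

Import duty: CAD 11503.86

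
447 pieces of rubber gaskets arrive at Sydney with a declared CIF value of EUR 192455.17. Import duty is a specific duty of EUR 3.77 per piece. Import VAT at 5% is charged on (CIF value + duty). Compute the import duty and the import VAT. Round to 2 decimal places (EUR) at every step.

Import duty: EUR 1685.19; import VAT: EUR 9707.02

Import duty = 447 × 3.77 = 1685.19
VAT base = CIF + duty = 192455.17 + 1685.19 = 194140.36
Import VAT = 194140.36 × 5% = 9707.02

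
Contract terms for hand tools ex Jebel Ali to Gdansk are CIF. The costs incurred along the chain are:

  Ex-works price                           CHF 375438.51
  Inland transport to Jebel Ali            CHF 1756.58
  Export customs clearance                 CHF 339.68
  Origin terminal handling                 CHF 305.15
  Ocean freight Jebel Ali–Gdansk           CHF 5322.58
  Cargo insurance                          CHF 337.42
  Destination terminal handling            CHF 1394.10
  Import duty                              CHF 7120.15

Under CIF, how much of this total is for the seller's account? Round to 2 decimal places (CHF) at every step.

Seller's account: CHF 383499.92

CIF: the seller pays costs through ocean freight and marine insurance to the destination port.
Seller's account: goods 375438.51 + inland to port 1756.58 + export clearance 339.68 + origin terminal 305.15 + freight 5322.58 + insurance 337.42 = 383499.92
Buyer's account: destination terminal 1394.10 + duty 7120.15 = 8514.25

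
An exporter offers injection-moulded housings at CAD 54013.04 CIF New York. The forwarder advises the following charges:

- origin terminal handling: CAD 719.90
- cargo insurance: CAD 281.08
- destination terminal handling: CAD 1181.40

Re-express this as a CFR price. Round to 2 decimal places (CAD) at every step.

Not relevant to the conversion: origin terminal — on the seller under both CIF and CFR; already in the CIF price and stays in the CFR price. destination terminal — on the buyer under both terms; not part of either seller's price.
From CIF to CFR, the seller no longer bears: insurance.
CFR price = 54013.04 − 281.08 = 53731.96

CFR price: CAD 53731.96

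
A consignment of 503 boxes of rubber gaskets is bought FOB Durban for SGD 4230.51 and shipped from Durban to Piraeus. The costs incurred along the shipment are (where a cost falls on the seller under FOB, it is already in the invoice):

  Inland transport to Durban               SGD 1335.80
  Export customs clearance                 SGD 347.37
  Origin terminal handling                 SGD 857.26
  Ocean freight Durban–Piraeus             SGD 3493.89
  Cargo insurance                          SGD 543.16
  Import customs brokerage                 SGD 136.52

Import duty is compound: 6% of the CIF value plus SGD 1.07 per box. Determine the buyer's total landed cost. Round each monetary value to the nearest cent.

FOB: the seller bears costs until goods are on board at the origin port; the buyer bears freight, insurance and all costs thereafter.
Already in the invoice (seller's account under FOB): inland to port, export clearance, origin terminal — exclude.
CIF value = FOB price + freight + insurance = 4230.51 + 3493.89 + 543.16 = 8267.56
Ad valorem component: 8267.56 × 6% = 496.05
Specific component: 503 × 1.07 = 538.21
Import duty = 496.05 + 538.21 = 1034.26
Buyer bears: freight 3493.89 + insurance 543.16 + brokerage 136.52 + duty 1034.26 = 5207.83
Landed cost = invoice 4230.51 + 5207.83 = 9438.34

Total landed cost: SGD 9438.34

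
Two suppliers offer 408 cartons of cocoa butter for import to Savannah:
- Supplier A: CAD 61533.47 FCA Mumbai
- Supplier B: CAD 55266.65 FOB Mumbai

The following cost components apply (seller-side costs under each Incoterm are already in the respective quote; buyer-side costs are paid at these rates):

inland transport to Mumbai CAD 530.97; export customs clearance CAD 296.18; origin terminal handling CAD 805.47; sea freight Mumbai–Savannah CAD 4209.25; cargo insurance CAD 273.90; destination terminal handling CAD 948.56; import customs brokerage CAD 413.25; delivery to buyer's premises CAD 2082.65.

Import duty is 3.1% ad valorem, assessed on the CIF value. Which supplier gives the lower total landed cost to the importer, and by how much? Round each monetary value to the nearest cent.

Supplier A (FCA):
CIF value = FCA price + origin terminal + freight + insurance = 61533.47 + 805.47 + 4209.25 + 273.90 = 66822.09
Import duty = 66822.09 × 3.1% = 2071.48
Buyer bears (A): 805.47 + 4209.25 + 273.90 + 948.56 + 413.25 + 2082.65 = 8733.08
Landed cost (A) = invoice 61533.47 + 8733.08 + duty 2071.48 = 72338.03
Supplier B (FOB):
CIF value = FOB price + freight + insurance = 55266.65 + 4209.25 + 273.90 = 59749.80
Import duty = 59749.80 × 3.1% = 1852.24
Buyer bears (B): 4209.25 + 273.90 + 948.56 + 413.25 + 2082.65 = 7927.61
Landed cost (B) = invoice 55266.65 + 7927.61 + duty 1852.24 = 65046.50
Difference = |72338.03 − 65046.50| = 7291.53

Supplier B is cheaper by CAD 7291.53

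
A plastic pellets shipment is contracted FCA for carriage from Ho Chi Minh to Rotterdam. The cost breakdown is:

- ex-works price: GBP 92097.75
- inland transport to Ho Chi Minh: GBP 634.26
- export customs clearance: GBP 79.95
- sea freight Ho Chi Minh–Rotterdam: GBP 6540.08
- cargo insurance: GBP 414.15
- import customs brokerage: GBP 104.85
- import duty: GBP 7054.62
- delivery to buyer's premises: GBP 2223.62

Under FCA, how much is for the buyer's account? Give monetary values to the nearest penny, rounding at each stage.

FCA: the seller delivers export-cleared goods to the carrier; the buyer bears costs from that point.
Seller's account: goods 92097.75 + inland to port 634.26 + export clearance 79.95 = 92811.96
Buyer's account: freight 6540.08 + insurance 414.15 + brokerage 104.85 + duty 7054.62 + delivery 2223.62 = 16337.32

Buyer's account: GBP 16337.32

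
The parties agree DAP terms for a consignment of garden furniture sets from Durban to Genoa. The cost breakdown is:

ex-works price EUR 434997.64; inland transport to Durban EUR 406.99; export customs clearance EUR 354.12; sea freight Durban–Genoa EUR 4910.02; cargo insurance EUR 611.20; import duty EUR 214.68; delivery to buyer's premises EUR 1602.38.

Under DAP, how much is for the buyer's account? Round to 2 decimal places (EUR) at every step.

DAP: the seller bears all costs to the named destination except import duty and clearance.
Seller's account: goods 434997.64 + inland to port 406.99 + export clearance 354.12 + freight 4910.02 + insurance 611.20 + delivery 1602.38 = 442882.35
Buyer's account: duty 214.68 = 214.68

Buyer's account: EUR 214.68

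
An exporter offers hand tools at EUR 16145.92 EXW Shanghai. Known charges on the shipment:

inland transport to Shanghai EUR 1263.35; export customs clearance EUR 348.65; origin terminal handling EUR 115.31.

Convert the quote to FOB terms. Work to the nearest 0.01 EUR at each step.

From EXW to FOB, the seller additionally bears: inland to port, export clearance, origin terminal.
FOB price = 16145.92 + 1263.35 + 348.65 + 115.31 = 17873.23

FOB price: EUR 17873.23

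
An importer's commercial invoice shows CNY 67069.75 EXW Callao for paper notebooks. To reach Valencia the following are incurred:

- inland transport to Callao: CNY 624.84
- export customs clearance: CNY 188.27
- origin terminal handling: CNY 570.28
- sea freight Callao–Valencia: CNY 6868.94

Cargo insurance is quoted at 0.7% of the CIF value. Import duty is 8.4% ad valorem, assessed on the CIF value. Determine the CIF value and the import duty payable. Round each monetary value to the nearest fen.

CIF value: CNY 75853.05; import duty: CNY 6371.66

Let C be the CIF value. C = EXW price + pre-shipment costs + freight + 0.7% × C
C − 0.7% × C = 67069.75 + 624.84 + 188.27 + 570.28 + 6868.94
0.993 × C = 75322.08
C = 75322.08 / 0.993 = 75853.05
Insurance premium = 0.7% × 75853.05 = 530.97
Import duty = 75853.05 × 8.4% = 6371.66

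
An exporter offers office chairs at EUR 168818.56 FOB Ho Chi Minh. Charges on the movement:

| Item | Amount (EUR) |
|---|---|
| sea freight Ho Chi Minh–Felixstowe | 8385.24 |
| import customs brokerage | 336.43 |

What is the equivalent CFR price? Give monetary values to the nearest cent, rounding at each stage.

Not relevant to the conversion: brokerage — on the buyer under both terms; not part of either seller's price.
From FOB to CFR, the seller additionally bears: freight.
CFR price = 168818.56 + 8385.24 = 177203.80

CFR price: EUR 177203.80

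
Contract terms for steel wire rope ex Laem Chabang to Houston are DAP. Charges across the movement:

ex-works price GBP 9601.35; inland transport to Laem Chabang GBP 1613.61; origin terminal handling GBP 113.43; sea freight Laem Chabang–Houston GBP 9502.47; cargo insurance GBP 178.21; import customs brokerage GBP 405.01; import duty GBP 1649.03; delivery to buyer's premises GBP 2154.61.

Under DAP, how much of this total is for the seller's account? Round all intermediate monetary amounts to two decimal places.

DAP: the seller bears all costs to the named destination except import duty and clearance.
Seller's account: goods 9601.35 + inland to port 1613.61 + origin terminal 113.43 + freight 9502.47 + insurance 178.21 + delivery 2154.61 = 23163.68
Buyer's account: brokerage 405.01 + duty 1649.03 = 2054.04

Seller's account: GBP 23163.68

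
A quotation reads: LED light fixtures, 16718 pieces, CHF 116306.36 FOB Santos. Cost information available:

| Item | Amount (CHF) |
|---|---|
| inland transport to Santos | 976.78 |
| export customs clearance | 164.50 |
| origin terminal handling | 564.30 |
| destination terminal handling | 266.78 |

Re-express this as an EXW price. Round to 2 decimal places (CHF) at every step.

Not relevant to the conversion: destination terminal — on the buyer under both terms; not part of either seller's price.
From FOB to EXW, the seller no longer bears: inland to port, export clearance, origin terminal.
EXW price = 116306.36 − 976.78 − 164.50 − 564.30 = 114600.78

EXW price: CHF 114600.78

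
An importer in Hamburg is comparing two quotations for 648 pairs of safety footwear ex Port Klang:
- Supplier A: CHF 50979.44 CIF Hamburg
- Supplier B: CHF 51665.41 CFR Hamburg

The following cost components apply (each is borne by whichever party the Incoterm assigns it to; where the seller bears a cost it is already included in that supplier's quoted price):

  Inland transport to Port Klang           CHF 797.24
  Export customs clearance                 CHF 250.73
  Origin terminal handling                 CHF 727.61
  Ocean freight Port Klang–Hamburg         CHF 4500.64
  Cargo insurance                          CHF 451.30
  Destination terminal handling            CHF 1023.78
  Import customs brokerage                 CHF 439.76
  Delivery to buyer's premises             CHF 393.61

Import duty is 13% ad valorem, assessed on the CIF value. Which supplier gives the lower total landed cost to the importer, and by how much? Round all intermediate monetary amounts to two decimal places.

Supplier A (CIF):
The CIF price already equals the CIF value: 50979.44
Import duty = 50979.44 × 13% = 6627.33
Buyer bears (A): 1023.78 + 439.76 + 393.61 = 1857.15
Landed cost (A) = invoice 50979.44 + 1857.15 + duty 6627.33 = 59463.92
Supplier B (CFR):
CIF value = CFR price + insurance = 51665.41 + 451.30 = 52116.71
Import duty = 52116.71 × 13% = 6775.17
Buyer bears (B): 451.30 + 1023.78 + 439.76 + 393.61 = 2308.45
Landed cost (B) = invoice 51665.41 + 2308.45 + duty 6775.17 = 60749.03
Difference = |59463.92 − 60749.03| = 1285.11

Supplier A is cheaper by CHF 1285.11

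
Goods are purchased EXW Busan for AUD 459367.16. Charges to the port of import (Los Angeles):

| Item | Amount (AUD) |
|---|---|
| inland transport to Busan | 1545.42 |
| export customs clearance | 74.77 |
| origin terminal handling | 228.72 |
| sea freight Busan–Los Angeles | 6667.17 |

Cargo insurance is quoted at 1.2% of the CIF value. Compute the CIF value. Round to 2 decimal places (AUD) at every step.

Let C be the CIF value. C = EXW price + pre-shipment costs + freight + 1.2% × C
C − 1.2% × C = 459367.16 + 1545.42 + 74.77 + 228.72 + 6667.17
0.988 × C = 467883.24
C = 467883.24 / 0.988 = 473566.03
Insurance premium = 1.2% × 473566.03 = 5682.79

CIF value: AUD 473566.03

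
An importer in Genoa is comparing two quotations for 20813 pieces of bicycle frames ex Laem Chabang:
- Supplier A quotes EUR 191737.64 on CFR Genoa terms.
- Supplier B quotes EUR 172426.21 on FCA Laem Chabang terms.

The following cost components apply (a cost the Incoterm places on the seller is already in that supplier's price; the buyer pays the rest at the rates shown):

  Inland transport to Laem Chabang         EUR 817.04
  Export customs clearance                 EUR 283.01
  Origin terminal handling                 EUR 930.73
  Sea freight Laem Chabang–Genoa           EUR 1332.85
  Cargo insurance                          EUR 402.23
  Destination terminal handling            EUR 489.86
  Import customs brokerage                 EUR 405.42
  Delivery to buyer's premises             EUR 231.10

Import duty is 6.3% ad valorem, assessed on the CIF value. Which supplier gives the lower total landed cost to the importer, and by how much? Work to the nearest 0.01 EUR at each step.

Supplier A (CFR):
CIF value = CFR price + insurance = 191737.64 + 402.23 = 192139.87
Import duty = 192139.87 × 6.3% = 12104.81
Buyer bears (A): 402.23 + 489.86 + 405.42 + 231.10 = 1528.61
Landed cost (A) = invoice 191737.64 + 1528.61 + duty 12104.81 = 205371.06
Supplier B (FCA):
CIF value = FCA price + origin terminal + freight + insurance = 172426.21 + 930.73 + 1332.85 + 402.23 = 175092.02
Import duty = 175092.02 × 6.3% = 11030.80
Buyer bears (B): 930.73 + 1332.85 + 402.23 + 489.86 + 405.42 + 231.10 = 3792.19
Landed cost (B) = invoice 172426.21 + 3792.19 + duty 11030.80 = 187249.20
Difference = |205371.06 − 187249.20| = 18121.86

Supplier B is cheaper by EUR 18121.86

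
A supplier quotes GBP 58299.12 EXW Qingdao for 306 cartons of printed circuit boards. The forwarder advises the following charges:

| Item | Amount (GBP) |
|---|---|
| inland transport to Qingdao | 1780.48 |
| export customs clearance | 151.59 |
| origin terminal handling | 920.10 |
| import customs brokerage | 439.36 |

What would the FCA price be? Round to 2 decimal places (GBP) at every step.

FCA price: GBP 60231.19

Not relevant to the conversion: origin terminal, brokerage — on the buyer under both terms; not part of either seller's price.
From EXW to FCA, the seller additionally bears: inland to port, export clearance.
FCA price = 58299.12 + 1780.48 + 151.59 = 60231.19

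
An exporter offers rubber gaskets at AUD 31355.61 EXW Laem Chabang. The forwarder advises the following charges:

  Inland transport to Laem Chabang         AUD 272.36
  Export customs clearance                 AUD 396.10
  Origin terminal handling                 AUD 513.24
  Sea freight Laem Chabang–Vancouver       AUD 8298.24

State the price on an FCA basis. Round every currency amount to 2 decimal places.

FCA price: AUD 32024.07

Not relevant to the conversion: freight, origin terminal — on the buyer under both terms; not part of either seller's price.
From EXW to FCA, the seller additionally bears: inland to port, export clearance.
FCA price = 31355.61 + 272.36 + 396.10 = 32024.07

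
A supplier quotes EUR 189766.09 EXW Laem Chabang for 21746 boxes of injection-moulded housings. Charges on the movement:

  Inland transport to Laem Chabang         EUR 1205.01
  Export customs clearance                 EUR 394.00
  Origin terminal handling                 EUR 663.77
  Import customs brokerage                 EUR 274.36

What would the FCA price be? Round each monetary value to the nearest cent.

FCA price: EUR 191365.10

Not relevant to the conversion: brokerage, origin terminal — on the buyer under both terms; not part of either seller's price.
From EXW to FCA, the seller additionally bears: inland to port, export clearance.
FCA price = 189766.09 + 1205.01 + 394.00 = 191365.10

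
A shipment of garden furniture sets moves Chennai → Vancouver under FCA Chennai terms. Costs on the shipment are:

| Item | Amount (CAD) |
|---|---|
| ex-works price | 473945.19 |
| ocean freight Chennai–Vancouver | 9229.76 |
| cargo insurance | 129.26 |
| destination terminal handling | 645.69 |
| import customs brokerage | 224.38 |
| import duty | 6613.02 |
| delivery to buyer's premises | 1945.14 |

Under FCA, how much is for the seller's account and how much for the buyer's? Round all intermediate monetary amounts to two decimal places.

FCA: the seller delivers export-cleared goods to the carrier; the buyer bears costs from that point.
Seller's account: goods 473945.19 = 473945.19
Buyer's account: freight 9229.76 + insurance 129.26 + destination terminal 645.69 + brokerage 224.38 + duty 6613.02 + delivery 1945.14 = 18787.25

Seller: CAD 473945.19; buyer: CAD 18787.25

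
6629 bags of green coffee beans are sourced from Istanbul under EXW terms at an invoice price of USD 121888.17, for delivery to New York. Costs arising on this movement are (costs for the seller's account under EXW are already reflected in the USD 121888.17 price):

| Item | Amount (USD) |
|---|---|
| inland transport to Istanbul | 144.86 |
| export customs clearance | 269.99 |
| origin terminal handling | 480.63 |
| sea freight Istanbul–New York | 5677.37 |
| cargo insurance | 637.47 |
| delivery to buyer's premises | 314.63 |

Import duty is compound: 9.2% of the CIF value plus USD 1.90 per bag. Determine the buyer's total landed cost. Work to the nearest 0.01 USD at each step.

EXW: the seller makes goods available at their premises; the buyer bears all onward costs.
CIF value = EXW price + inland to port + export clearance + origin terminal + freight + insurance = 121888.17 + 144.86 + 269.99 + 480.63 + 5677.37 + 637.47 = 129098.49
Ad valorem component: 129098.49 × 9.2% = 11877.06
Specific component: 6629 × 1.90 = 12595.10
Import duty = 11877.06 + 12595.10 = 24472.16
Buyer bears: inland to port 144.86 + export clearance 269.99 + origin terminal 480.63 + freight 5677.37 + insurance 637.47 + delivery 314.63 + duty 24472.16 = 31997.11
Landed cost = invoice 121888.17 + 31997.11 = 153885.28

Total landed cost: USD 153885.28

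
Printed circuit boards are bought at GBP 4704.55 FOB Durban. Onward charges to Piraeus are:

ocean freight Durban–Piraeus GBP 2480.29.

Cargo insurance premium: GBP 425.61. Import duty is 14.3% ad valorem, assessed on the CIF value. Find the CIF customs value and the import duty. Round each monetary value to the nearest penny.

CIF value: GBP 7610.45; import duty: GBP 1088.29

CIF = FOB price + freight + insurance
CIF = 4704.55 + 2480.29 + 425.61 = 7610.45
Import duty = 7610.45 × 14.3% = 1088.29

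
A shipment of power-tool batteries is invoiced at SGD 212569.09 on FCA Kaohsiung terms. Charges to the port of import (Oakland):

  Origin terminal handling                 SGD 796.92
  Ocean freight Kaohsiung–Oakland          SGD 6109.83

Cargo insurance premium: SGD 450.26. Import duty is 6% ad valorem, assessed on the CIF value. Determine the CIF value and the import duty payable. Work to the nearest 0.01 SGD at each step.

CIF value: SGD 219926.10; import duty: SGD 13195.57

CIF = FCA price + pre-shipment costs + freight + insurance
CIF = 212569.09 + 796.92 + 6109.83 + 450.26 = 219926.10
Import duty = 219926.10 × 6% = 13195.57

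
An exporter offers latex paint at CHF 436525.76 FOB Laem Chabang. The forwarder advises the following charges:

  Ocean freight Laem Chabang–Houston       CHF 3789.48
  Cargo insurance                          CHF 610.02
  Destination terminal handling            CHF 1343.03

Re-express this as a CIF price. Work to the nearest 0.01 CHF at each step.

CIF price: CHF 440925.26

Not relevant to the conversion: destination terminal — on the buyer under both terms; not part of either seller's price.
From FOB to CIF, the seller additionally bears: freight, insurance.
CIF price = 436525.76 + 3789.48 + 610.02 = 440925.26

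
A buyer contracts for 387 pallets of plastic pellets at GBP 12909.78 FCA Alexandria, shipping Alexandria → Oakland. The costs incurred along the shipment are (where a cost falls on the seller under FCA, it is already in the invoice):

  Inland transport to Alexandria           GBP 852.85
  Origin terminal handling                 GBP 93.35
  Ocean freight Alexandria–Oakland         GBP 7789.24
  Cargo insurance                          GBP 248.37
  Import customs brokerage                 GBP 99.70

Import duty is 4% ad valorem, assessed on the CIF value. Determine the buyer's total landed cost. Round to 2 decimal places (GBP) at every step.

FCA: the seller delivers export-cleared goods to the carrier; the buyer bears costs from that point.
Already in the invoice (seller's account under FCA): inland to port — exclude.
CIF value = FCA price + origin terminal + freight + insurance = 12909.78 + 93.35 + 7789.24 + 248.37 = 21040.74
Import duty = 21040.74 × 4% = 841.63
Buyer bears: origin terminal 93.35 + freight 7789.24 + insurance 248.37 + brokerage 99.70 + duty 841.63 = 9072.29
Landed cost = invoice 12909.78 + 9072.29 = 21982.07

Total landed cost: GBP 21982.07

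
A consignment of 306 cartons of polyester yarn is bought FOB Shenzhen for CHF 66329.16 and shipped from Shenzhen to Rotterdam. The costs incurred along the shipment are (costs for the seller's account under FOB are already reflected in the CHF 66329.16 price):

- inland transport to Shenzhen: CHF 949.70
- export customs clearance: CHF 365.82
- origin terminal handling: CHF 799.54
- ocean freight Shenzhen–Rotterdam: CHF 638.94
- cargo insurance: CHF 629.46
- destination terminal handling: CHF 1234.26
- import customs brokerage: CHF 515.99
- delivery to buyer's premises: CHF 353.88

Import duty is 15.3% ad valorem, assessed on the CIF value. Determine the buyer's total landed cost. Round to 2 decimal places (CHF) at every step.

Total landed cost: CHF 80044.12

FOB: the seller bears costs until goods are on board at the origin port; the buyer bears freight, insurance and all costs thereafter.
Already in the invoice (seller's account under FOB): inland to port, export clearance, origin terminal — exclude.
CIF value = FOB price + freight + insurance = 66329.16 + 638.94 + 629.46 = 67597.56
Import duty = 67597.56 × 15.3% = 10342.43
Buyer bears: freight 638.94 + insurance 629.46 + destination terminal 1234.26 + brokerage 515.99 + delivery 353.88 + duty 10342.43 = 13714.96
Landed cost = invoice 66329.16 + 13714.96 = 80044.12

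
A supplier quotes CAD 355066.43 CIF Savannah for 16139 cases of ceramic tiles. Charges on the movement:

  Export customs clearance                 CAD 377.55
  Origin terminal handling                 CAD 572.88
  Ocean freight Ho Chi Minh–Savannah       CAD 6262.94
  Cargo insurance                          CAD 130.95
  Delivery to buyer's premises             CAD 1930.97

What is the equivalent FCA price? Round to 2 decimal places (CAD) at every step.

Not relevant to the conversion: export clearance — on the seller under both CIF and FCA; already in the CIF price and stays in the FCA price. delivery — on the buyer under both terms; not part of either seller's price.
From CIF to FCA, the seller no longer bears: origin terminal, freight, insurance.
FCA price = 355066.43 − 572.88 − 6262.94 − 130.95 = 348099.66

FCA price: CAD 348099.66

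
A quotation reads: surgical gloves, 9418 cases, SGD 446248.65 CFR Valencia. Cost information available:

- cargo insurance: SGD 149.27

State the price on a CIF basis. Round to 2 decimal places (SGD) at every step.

CIF price: SGD 446397.92

From CFR to CIF, the seller additionally bears: insurance.
CIF price = 446248.65 + 149.27 = 446397.92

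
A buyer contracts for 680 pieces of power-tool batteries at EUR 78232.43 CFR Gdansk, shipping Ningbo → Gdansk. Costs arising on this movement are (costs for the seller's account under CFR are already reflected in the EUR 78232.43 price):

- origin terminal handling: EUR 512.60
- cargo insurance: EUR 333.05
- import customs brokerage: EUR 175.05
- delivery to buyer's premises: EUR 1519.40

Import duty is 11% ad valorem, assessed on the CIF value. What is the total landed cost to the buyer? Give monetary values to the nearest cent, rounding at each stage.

Total landed cost: EUR 88902.13

CFR: the seller pays costs through ocean freight to the destination port, but not insurance.
Already in the invoice (seller's account under CFR): origin terminal — exclude.
CIF value = CFR price + insurance = 78232.43 + 333.05 = 78565.48
Import duty = 78565.48 × 11% = 8642.20
Buyer bears: insurance 333.05 + brokerage 175.05 + delivery 1519.40 + duty 8642.20 = 10669.70
Landed cost = invoice 78232.43 + 10669.70 = 88902.13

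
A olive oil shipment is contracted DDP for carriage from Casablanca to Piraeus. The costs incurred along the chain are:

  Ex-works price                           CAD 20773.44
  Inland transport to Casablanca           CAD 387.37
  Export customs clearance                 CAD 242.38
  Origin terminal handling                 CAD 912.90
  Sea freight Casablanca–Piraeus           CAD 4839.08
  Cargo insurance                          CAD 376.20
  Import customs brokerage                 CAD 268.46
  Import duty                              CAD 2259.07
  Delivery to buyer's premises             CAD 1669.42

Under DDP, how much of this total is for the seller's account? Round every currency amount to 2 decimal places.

DDP: the seller bears all costs including import duty.
Seller's account: goods 20773.44 + inland to port 387.37 + export clearance 242.38 + origin terminal 912.90 + freight 4839.08 + insurance 376.20 + brokerage 268.46 + duty 2259.07 + delivery 1669.42 = 31728.32
Buyer's account: 0.00

Seller's account: CAD 31728.32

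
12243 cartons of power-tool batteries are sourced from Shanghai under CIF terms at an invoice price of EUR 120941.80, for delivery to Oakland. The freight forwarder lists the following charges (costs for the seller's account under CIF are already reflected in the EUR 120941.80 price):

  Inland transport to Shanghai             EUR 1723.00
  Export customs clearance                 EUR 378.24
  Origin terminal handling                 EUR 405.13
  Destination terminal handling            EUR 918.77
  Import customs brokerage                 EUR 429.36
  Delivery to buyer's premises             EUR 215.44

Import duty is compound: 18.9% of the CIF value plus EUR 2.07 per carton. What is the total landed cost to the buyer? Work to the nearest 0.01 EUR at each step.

CIF: the seller pays costs through ocean freight and marine insurance to the destination port.
Already in the invoice (seller's account under CIF): inland to port, export clearance, origin terminal — exclude.
The CIF price already equals the CIF value: 120941.80
Ad valorem component: 120941.80 × 18.9% = 22858.00
Specific component: 12243 × 2.07 = 25343.01
Import duty = 22858.00 + 25343.01 = 48201.01
Buyer bears: destination terminal 918.77 + brokerage 429.36 + delivery 215.44 + duty 48201.01 = 49764.58
Landed cost = invoice 120941.80 + 49764.58 = 170706.38

Total landed cost: EUR 170706.38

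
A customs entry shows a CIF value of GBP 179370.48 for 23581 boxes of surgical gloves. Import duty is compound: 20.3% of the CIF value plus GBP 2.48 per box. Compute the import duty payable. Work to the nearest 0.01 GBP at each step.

Import duty: GBP 94893.09

Ad valorem component: 179370.48 × 20.3% = 36412.21
Specific component: 23581 × 2.48 = 58480.88
Import duty = 36412.21 + 58480.88 = 94893.09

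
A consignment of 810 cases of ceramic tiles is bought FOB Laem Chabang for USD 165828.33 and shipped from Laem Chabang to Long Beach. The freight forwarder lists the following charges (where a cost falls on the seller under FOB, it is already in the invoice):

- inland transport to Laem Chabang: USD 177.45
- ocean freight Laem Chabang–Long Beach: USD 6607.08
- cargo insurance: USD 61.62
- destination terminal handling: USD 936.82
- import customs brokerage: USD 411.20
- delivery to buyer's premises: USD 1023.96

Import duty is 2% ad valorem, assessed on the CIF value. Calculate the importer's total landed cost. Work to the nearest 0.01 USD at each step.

Total landed cost: USD 178318.95

FOB: the seller bears costs until goods are on board at the origin port; the buyer bears freight, insurance and all costs thereafter.
Already in the invoice (seller's account under FOB): inland to port — exclude.
CIF value = FOB price + freight + insurance = 165828.33 + 6607.08 + 61.62 = 172497.03
Import duty = 172497.03 × 2% = 3449.94
Buyer bears: freight 6607.08 + insurance 61.62 + destination terminal 936.82 + brokerage 411.20 + delivery 1023.96 + duty 3449.94 = 12490.62
Landed cost = invoice 165828.33 + 12490.62 = 178318.95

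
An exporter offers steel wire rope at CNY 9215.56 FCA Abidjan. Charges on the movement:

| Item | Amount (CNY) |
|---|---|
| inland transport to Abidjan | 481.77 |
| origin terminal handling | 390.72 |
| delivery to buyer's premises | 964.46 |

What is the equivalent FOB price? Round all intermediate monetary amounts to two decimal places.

FOB price: CNY 9606.28

Not relevant to the conversion: inland to port — on the seller under both FCA and FOB; already in the FCA price and stays in the FOB price. delivery — on the buyer under both terms; not part of either seller's price.
From FCA to FOB, the seller additionally bears: origin terminal.
FOB price = 9215.56 + 390.72 = 9606.28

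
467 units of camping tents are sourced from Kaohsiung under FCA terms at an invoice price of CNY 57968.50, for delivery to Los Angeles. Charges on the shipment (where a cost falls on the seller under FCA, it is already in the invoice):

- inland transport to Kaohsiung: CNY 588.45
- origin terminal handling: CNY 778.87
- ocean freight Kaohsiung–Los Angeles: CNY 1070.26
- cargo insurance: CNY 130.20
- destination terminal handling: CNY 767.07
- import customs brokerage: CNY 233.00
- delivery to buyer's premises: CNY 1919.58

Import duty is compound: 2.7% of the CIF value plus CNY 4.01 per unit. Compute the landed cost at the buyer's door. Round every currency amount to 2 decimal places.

Total landed cost: CNY 66358.74

FCA: the seller delivers export-cleared goods to the carrier; the buyer bears costs from that point.
Already in the invoice (seller's account under FCA): inland to port — exclude.
CIF value = FCA price + origin terminal + freight + insurance = 57968.50 + 778.87 + 1070.26 + 130.20 = 59947.83
Ad valorem component: 59947.83 × 2.7% = 1618.59
Specific component: 467 × 4.01 = 1872.67
Import duty = 1618.59 + 1872.67 = 3491.26
Buyer bears: origin terminal 778.87 + freight 1070.26 + insurance 130.20 + destination terminal 767.07 + brokerage 233.00 + delivery 1919.58 + duty 3491.26 = 8390.24
Landed cost = invoice 57968.50 + 8390.24 = 66358.74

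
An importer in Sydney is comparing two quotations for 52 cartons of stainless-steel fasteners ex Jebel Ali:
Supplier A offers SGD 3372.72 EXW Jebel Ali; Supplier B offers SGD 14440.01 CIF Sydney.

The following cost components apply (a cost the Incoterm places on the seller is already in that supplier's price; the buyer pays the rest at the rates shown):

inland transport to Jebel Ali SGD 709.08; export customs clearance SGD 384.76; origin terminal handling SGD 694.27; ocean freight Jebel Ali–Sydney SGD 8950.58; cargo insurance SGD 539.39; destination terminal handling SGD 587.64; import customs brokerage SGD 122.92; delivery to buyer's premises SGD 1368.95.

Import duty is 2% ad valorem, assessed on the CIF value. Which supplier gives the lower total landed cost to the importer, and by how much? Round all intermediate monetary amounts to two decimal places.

Supplier B is cheaper by SGD 215.01

Supplier A (EXW):
CIF value = EXW price + inland to port + export clearance + origin terminal + freight + insurance = 3372.72 + 709.08 + 384.76 + 694.27 + 8950.58 + 539.39 = 14650.80
Import duty = 14650.80 × 2% = 293.02
Buyer bears (A): 709.08 + 384.76 + 694.27 + 8950.58 + 539.39 + 587.64 + 122.92 + 1368.95 = 13357.59
Landed cost (A) = invoice 3372.72 + 13357.59 + duty 293.02 = 17023.33
Supplier B (CIF):
The CIF price already equals the CIF value: 14440.01
Import duty = 14440.01 × 2% = 288.80
Buyer bears (B): 587.64 + 122.92 + 1368.95 = 2079.51
Landed cost (B) = invoice 14440.01 + 2079.51 + duty 288.80 = 16808.32
Difference = |17023.33 − 16808.32| = 215.01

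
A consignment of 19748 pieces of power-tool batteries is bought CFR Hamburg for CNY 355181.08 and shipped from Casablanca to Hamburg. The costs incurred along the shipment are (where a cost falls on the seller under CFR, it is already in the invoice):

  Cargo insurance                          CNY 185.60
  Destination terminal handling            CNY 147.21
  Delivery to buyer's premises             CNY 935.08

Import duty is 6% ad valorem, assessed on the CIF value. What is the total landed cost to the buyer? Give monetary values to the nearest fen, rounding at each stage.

CFR: the seller pays costs through ocean freight to the destination port, but not insurance.
CIF value = CFR price + insurance = 355181.08 + 185.60 = 355366.68
Import duty = 355366.68 × 6% = 21322.00
Buyer bears: insurance 185.60 + destination terminal 147.21 + delivery 935.08 + duty 21322.00 = 22589.89
Landed cost = invoice 355181.08 + 22589.89 = 377770.97

Total landed cost: CNY 377770.97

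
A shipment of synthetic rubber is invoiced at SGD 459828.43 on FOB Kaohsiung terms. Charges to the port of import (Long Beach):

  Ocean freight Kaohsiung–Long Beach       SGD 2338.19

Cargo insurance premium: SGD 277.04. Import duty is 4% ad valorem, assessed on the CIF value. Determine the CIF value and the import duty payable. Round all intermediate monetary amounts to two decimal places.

CIF = FOB price + freight + insurance
CIF = 459828.43 + 2338.19 + 277.04 = 462443.66
Import duty = 462443.66 × 4% = 18497.75

CIF value: SGD 462443.66; import duty: SGD 18497.75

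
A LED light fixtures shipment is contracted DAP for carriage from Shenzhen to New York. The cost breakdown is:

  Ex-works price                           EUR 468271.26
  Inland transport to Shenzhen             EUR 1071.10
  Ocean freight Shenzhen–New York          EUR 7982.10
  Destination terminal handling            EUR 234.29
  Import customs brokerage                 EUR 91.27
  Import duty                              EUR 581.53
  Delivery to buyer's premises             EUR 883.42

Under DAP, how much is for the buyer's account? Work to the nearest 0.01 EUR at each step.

Buyer's account: EUR 672.80

DAP: the seller bears all costs to the named destination except import duty and clearance.
Seller's account: goods 468271.26 + inland to port 1071.10 + freight 7982.10 + destination terminal 234.29 + delivery 883.42 = 478442.17
Buyer's account: brokerage 91.27 + duty 581.53 = 672.80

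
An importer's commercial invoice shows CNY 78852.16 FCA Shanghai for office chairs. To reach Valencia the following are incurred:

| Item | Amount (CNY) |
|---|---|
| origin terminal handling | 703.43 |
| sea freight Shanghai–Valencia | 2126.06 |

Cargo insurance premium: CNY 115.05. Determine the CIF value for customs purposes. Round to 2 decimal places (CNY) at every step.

CIF value: CNY 81796.70

CIF = FCA price + pre-shipment costs + freight + insurance
CIF = 78852.16 + 703.43 + 2126.06 + 115.05 = 81796.70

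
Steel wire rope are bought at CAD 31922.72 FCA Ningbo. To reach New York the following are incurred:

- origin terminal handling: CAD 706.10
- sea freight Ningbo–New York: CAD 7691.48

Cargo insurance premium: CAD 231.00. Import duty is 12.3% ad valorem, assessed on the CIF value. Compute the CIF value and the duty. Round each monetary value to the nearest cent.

CIF = FCA price + pre-shipment costs + freight + insurance
CIF = 31922.72 + 706.10 + 7691.48 + 231.00 = 40551.30
Import duty = 40551.30 × 12.3% = 4987.81

CIF value: CAD 40551.30; import duty: CAD 4987.81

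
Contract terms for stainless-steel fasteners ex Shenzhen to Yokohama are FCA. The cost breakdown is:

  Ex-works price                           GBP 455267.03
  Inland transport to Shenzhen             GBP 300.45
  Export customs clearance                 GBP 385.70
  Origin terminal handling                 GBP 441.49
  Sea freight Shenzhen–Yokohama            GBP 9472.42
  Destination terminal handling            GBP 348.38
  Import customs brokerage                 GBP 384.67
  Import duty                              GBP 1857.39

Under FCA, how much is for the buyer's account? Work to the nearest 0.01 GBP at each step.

FCA: the seller delivers export-cleared goods to the carrier; the buyer bears costs from that point.
Seller's account: goods 455267.03 + inland to port 300.45 + export clearance 385.70 = 455953.18
Buyer's account: origin terminal 441.49 + freight 9472.42 + destination terminal 348.38 + brokerage 384.67 + duty 1857.39 = 12504.35

Buyer's account: GBP 12504.35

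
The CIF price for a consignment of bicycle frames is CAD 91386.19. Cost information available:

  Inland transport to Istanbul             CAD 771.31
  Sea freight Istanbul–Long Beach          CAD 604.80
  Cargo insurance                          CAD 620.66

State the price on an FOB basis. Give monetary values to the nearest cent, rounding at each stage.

FOB price: CAD 90160.73

Not relevant to the conversion: inland to port — on the seller under both CIF and FOB; already in the CIF price and stays in the FOB price.
From CIF to FOB, the seller no longer bears: freight, insurance.
FOB price = 91386.19 − 604.80 − 620.66 = 90160.73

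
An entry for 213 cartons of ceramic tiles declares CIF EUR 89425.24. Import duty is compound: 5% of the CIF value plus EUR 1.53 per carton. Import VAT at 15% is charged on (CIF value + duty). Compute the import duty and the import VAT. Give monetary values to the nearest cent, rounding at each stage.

Ad valorem component: 89425.24 × 5% = 4471.26
Specific component: 213 × 1.53 = 325.89
Import duty = 4471.26 + 325.89 = 4797.15
VAT base = CIF + duty = 89425.24 + 4797.15 = 94222.39
Import VAT = 94222.39 × 15% = 14133.36

Import duty: EUR 4797.15; import VAT: EUR 14133.36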